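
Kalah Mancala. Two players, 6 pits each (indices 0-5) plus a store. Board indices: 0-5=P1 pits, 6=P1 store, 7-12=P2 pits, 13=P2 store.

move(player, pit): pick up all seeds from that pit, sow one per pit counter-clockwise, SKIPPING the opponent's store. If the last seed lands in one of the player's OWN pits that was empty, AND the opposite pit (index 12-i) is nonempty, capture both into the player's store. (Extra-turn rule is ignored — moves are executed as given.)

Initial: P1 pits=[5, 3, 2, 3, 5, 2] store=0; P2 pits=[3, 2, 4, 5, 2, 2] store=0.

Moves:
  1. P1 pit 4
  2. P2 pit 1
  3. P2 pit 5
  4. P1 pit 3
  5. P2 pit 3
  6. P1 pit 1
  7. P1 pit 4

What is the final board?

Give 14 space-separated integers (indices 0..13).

Move 1: P1 pit4 -> P1=[5,3,2,3,0,3](1) P2=[4,3,5,5,2,2](0)
Move 2: P2 pit1 -> P1=[5,3,2,3,0,3](1) P2=[4,0,6,6,3,2](0)
Move 3: P2 pit5 -> P1=[6,3,2,3,0,3](1) P2=[4,0,6,6,3,0](1)
Move 4: P1 pit3 -> P1=[6,3,2,0,1,4](2) P2=[4,0,6,6,3,0](1)
Move 5: P2 pit3 -> P1=[7,4,3,0,1,4](2) P2=[4,0,6,0,4,1](2)
Move 6: P1 pit1 -> P1=[7,0,4,1,2,5](2) P2=[4,0,6,0,4,1](2)
Move 7: P1 pit4 -> P1=[7,0,4,1,0,6](3) P2=[4,0,6,0,4,1](2)

Answer: 7 0 4 1 0 6 3 4 0 6 0 4 1 2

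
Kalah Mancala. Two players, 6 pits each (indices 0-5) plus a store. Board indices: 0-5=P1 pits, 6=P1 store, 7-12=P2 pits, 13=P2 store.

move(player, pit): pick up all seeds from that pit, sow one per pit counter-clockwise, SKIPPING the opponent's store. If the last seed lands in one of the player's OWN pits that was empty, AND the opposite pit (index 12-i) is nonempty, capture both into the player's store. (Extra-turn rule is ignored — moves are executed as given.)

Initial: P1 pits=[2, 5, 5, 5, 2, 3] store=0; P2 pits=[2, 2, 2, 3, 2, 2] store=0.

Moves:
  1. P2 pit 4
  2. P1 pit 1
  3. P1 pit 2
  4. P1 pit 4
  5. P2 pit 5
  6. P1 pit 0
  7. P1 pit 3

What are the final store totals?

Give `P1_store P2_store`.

Move 1: P2 pit4 -> P1=[2,5,5,5,2,3](0) P2=[2,2,2,3,0,3](1)
Move 2: P1 pit1 -> P1=[2,0,6,6,3,4](1) P2=[2,2,2,3,0,3](1)
Move 3: P1 pit2 -> P1=[2,0,0,7,4,5](2) P2=[3,3,2,3,0,3](1)
Move 4: P1 pit4 -> P1=[2,0,0,7,0,6](3) P2=[4,4,2,3,0,3](1)
Move 5: P2 pit5 -> P1=[3,1,0,7,0,6](3) P2=[4,4,2,3,0,0](2)
Move 6: P1 pit0 -> P1=[0,2,1,8,0,6](3) P2=[4,4,2,3,0,0](2)
Move 7: P1 pit3 -> P1=[0,2,1,0,1,7](4) P2=[5,5,3,4,1,0](2)

Answer: 4 2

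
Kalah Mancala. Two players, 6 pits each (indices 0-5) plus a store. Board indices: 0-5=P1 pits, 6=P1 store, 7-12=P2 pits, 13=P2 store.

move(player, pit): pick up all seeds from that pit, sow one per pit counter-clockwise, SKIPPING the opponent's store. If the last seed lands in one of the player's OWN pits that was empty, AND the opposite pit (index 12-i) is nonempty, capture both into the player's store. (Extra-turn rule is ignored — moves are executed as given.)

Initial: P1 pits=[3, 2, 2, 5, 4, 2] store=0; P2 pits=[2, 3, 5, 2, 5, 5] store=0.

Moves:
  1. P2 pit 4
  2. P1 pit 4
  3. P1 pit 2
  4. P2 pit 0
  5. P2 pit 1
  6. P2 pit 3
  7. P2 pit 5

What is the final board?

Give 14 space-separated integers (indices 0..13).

Answer: 6 4 1 7 2 0 1 0 0 7 0 2 0 10

Derivation:
Move 1: P2 pit4 -> P1=[4,3,3,5,4,2](0) P2=[2,3,5,2,0,6](1)
Move 2: P1 pit4 -> P1=[4,3,3,5,0,3](1) P2=[3,4,5,2,0,6](1)
Move 3: P1 pit2 -> P1=[4,3,0,6,1,4](1) P2=[3,4,5,2,0,6](1)
Move 4: P2 pit0 -> P1=[4,3,0,6,1,4](1) P2=[0,5,6,3,0,6](1)
Move 5: P2 pit1 -> P1=[4,3,0,6,1,4](1) P2=[0,0,7,4,1,7](2)
Move 6: P2 pit3 -> P1=[5,3,0,6,1,4](1) P2=[0,0,7,0,2,8](3)
Move 7: P2 pit5 -> P1=[6,4,1,7,2,0](1) P2=[0,0,7,0,2,0](10)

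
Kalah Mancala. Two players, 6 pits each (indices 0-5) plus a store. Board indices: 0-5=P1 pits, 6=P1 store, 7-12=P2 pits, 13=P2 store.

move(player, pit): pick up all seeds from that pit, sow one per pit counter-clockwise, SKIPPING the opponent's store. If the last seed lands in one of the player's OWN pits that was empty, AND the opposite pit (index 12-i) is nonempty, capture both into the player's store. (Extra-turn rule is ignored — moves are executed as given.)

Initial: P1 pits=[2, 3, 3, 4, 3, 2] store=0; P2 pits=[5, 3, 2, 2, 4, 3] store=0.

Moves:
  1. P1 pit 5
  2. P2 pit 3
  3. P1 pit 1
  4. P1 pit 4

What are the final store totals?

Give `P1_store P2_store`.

Move 1: P1 pit5 -> P1=[2,3,3,4,3,0](1) P2=[6,3,2,2,4,3](0)
Move 2: P2 pit3 -> P1=[2,3,3,4,3,0](1) P2=[6,3,2,0,5,4](0)
Move 3: P1 pit1 -> P1=[2,0,4,5,4,0](1) P2=[6,3,2,0,5,4](0)
Move 4: P1 pit4 -> P1=[2,0,4,5,0,1](2) P2=[7,4,2,0,5,4](0)

Answer: 2 0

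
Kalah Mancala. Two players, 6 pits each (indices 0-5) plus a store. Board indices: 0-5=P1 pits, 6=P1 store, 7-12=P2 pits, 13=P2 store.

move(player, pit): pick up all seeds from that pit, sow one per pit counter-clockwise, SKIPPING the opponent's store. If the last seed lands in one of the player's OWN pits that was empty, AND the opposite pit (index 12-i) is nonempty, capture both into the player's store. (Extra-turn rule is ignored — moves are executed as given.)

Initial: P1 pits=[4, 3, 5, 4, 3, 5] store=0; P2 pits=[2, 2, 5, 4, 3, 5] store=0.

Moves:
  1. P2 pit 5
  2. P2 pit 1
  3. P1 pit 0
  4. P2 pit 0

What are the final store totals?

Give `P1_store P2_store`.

Move 1: P2 pit5 -> P1=[5,4,6,5,3,5](0) P2=[2,2,5,4,3,0](1)
Move 2: P2 pit1 -> P1=[5,4,6,5,3,5](0) P2=[2,0,6,5,3,0](1)
Move 3: P1 pit0 -> P1=[0,5,7,6,4,6](0) P2=[2,0,6,5,3,0](1)
Move 4: P2 pit0 -> P1=[0,5,7,6,4,6](0) P2=[0,1,7,5,3,0](1)

Answer: 0 1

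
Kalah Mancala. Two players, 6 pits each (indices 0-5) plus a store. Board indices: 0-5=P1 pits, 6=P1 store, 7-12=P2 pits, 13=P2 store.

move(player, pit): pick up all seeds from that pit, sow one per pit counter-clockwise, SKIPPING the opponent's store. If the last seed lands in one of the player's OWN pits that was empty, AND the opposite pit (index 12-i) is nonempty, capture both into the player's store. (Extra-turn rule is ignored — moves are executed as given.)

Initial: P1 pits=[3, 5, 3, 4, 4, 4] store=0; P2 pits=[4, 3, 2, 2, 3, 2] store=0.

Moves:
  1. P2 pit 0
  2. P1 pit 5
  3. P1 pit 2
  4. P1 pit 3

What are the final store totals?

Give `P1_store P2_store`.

Move 1: P2 pit0 -> P1=[3,5,3,4,4,4](0) P2=[0,4,3,3,4,2](0)
Move 2: P1 pit5 -> P1=[3,5,3,4,4,0](1) P2=[1,5,4,3,4,2](0)
Move 3: P1 pit2 -> P1=[3,5,0,5,5,0](3) P2=[0,5,4,3,4,2](0)
Move 4: P1 pit3 -> P1=[3,5,0,0,6,1](4) P2=[1,6,4,3,4,2](0)

Answer: 4 0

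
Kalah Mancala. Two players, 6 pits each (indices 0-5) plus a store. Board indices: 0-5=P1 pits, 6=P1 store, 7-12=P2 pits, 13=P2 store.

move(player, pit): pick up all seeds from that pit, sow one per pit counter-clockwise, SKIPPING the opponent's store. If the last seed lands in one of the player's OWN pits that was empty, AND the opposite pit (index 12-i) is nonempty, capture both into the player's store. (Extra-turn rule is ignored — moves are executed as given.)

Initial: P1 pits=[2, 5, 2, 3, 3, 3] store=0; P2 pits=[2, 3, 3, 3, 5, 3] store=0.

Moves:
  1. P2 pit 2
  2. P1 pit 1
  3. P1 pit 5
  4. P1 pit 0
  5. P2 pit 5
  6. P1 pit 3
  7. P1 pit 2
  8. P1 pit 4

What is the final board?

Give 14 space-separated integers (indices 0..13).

Answer: 1 2 0 1 0 3 5 6 5 2 5 6 0 1

Derivation:
Move 1: P2 pit2 -> P1=[2,5,2,3,3,3](0) P2=[2,3,0,4,6,4](0)
Move 2: P1 pit1 -> P1=[2,0,3,4,4,4](1) P2=[2,3,0,4,6,4](0)
Move 3: P1 pit5 -> P1=[2,0,3,4,4,0](2) P2=[3,4,1,4,6,4](0)
Move 4: P1 pit0 -> P1=[0,1,4,4,4,0](2) P2=[3,4,1,4,6,4](0)
Move 5: P2 pit5 -> P1=[1,2,5,4,4,0](2) P2=[3,4,1,4,6,0](1)
Move 6: P1 pit3 -> P1=[1,2,5,0,5,1](3) P2=[4,4,1,4,6,0](1)
Move 7: P1 pit2 -> P1=[1,2,0,1,6,2](4) P2=[5,4,1,4,6,0](1)
Move 8: P1 pit4 -> P1=[1,2,0,1,0,3](5) P2=[6,5,2,5,6,0](1)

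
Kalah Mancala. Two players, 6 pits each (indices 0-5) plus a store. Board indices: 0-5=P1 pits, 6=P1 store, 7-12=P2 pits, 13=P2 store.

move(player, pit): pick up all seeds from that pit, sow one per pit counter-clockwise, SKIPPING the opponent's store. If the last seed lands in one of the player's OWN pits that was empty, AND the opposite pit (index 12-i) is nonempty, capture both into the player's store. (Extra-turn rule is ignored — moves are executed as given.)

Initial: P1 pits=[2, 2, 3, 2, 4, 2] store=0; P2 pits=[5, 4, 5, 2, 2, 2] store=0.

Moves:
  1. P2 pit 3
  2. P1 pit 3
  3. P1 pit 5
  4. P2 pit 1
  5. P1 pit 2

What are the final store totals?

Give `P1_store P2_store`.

Answer: 8 1

Derivation:
Move 1: P2 pit3 -> P1=[2,2,3,2,4,2](0) P2=[5,4,5,0,3,3](0)
Move 2: P1 pit3 -> P1=[2,2,3,0,5,3](0) P2=[5,4,5,0,3,3](0)
Move 3: P1 pit5 -> P1=[2,2,3,0,5,0](1) P2=[6,5,5,0,3,3](0)
Move 4: P2 pit1 -> P1=[2,2,3,0,5,0](1) P2=[6,0,6,1,4,4](1)
Move 5: P1 pit2 -> P1=[2,2,0,1,6,0](8) P2=[0,0,6,1,4,4](1)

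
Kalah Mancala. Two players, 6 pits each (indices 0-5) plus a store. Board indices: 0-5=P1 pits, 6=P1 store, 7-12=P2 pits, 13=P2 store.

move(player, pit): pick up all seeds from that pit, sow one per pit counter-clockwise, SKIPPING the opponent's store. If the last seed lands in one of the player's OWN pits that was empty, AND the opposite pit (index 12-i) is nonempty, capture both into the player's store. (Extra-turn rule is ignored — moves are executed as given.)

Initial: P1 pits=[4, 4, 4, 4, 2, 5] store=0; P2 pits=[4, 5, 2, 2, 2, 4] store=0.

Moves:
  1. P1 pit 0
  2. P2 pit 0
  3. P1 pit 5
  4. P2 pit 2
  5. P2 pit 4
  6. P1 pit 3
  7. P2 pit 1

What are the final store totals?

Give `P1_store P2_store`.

Move 1: P1 pit0 -> P1=[0,5,5,5,3,5](0) P2=[4,5,2,2,2,4](0)
Move 2: P2 pit0 -> P1=[0,5,5,5,3,5](0) P2=[0,6,3,3,3,4](0)
Move 3: P1 pit5 -> P1=[0,5,5,5,3,0](1) P2=[1,7,4,4,3,4](0)
Move 4: P2 pit2 -> P1=[0,5,5,5,3,0](1) P2=[1,7,0,5,4,5](1)
Move 5: P2 pit4 -> P1=[1,6,5,5,3,0](1) P2=[1,7,0,5,0,6](2)
Move 6: P1 pit3 -> P1=[1,6,5,0,4,1](2) P2=[2,8,0,5,0,6](2)
Move 7: P2 pit1 -> P1=[2,7,6,0,4,1](2) P2=[2,0,1,6,1,7](3)

Answer: 2 3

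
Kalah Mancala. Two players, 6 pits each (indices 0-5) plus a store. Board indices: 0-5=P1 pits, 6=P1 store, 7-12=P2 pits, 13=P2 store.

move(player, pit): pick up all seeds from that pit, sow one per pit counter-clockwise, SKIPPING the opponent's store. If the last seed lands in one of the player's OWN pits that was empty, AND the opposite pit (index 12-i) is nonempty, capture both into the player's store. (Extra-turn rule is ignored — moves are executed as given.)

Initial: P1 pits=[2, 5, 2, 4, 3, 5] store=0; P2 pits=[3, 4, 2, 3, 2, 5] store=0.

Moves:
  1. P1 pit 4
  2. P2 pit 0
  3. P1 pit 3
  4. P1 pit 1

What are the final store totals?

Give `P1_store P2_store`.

Move 1: P1 pit4 -> P1=[2,5,2,4,0,6](1) P2=[4,4,2,3,2,5](0)
Move 2: P2 pit0 -> P1=[2,5,2,4,0,6](1) P2=[0,5,3,4,3,5](0)
Move 3: P1 pit3 -> P1=[2,5,2,0,1,7](2) P2=[1,5,3,4,3,5](0)
Move 4: P1 pit1 -> P1=[2,0,3,1,2,8](3) P2=[1,5,3,4,3,5](0)

Answer: 3 0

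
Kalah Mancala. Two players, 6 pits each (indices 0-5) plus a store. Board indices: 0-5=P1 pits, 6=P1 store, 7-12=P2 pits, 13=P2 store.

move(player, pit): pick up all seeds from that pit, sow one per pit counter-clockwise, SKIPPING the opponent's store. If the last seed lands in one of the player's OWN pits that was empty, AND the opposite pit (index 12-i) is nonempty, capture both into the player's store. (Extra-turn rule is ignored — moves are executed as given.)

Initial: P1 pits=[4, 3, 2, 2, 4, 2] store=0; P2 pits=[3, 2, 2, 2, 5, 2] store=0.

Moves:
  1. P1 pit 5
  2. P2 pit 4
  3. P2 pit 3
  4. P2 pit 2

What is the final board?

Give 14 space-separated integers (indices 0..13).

Move 1: P1 pit5 -> P1=[4,3,2,2,4,0](1) P2=[4,2,2,2,5,2](0)
Move 2: P2 pit4 -> P1=[5,4,3,2,4,0](1) P2=[4,2,2,2,0,3](1)
Move 3: P2 pit3 -> P1=[5,4,3,2,4,0](1) P2=[4,2,2,0,1,4](1)
Move 4: P2 pit2 -> P1=[5,4,3,2,4,0](1) P2=[4,2,0,1,2,4](1)

Answer: 5 4 3 2 4 0 1 4 2 0 1 2 4 1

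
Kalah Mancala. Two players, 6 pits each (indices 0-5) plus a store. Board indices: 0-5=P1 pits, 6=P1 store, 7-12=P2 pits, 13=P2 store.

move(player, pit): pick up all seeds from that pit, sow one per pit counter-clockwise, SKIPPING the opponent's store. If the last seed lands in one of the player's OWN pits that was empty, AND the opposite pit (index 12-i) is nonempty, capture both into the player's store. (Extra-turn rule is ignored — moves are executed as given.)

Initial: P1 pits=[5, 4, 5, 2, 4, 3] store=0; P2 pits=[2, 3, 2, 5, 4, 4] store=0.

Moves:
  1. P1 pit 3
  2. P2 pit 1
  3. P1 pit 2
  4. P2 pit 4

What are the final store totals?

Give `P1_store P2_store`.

Move 1: P1 pit3 -> P1=[5,4,5,0,5,4](0) P2=[2,3,2,5,4,4](0)
Move 2: P2 pit1 -> P1=[5,4,5,0,5,4](0) P2=[2,0,3,6,5,4](0)
Move 3: P1 pit2 -> P1=[5,4,0,1,6,5](1) P2=[3,0,3,6,5,4](0)
Move 4: P2 pit4 -> P1=[6,5,1,1,6,5](1) P2=[3,0,3,6,0,5](1)

Answer: 1 1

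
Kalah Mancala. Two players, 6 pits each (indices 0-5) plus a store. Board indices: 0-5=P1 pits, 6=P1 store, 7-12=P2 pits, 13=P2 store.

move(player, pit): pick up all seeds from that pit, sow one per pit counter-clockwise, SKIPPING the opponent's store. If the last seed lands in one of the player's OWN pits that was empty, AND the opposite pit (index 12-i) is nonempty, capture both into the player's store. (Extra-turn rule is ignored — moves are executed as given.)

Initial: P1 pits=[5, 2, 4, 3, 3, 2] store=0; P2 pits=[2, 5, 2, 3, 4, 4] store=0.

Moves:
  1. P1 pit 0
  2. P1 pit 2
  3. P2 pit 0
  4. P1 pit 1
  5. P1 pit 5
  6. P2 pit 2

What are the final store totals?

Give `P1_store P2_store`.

Move 1: P1 pit0 -> P1=[0,3,5,4,4,3](0) P2=[2,5,2,3,4,4](0)
Move 2: P1 pit2 -> P1=[0,3,0,5,5,4](1) P2=[3,5,2,3,4,4](0)
Move 3: P2 pit0 -> P1=[0,3,0,5,5,4](1) P2=[0,6,3,4,4,4](0)
Move 4: P1 pit1 -> P1=[0,0,1,6,6,4](1) P2=[0,6,3,4,4,4](0)
Move 5: P1 pit5 -> P1=[0,0,1,6,6,0](2) P2=[1,7,4,4,4,4](0)
Move 6: P2 pit2 -> P1=[0,0,1,6,6,0](2) P2=[1,7,0,5,5,5](1)

Answer: 2 1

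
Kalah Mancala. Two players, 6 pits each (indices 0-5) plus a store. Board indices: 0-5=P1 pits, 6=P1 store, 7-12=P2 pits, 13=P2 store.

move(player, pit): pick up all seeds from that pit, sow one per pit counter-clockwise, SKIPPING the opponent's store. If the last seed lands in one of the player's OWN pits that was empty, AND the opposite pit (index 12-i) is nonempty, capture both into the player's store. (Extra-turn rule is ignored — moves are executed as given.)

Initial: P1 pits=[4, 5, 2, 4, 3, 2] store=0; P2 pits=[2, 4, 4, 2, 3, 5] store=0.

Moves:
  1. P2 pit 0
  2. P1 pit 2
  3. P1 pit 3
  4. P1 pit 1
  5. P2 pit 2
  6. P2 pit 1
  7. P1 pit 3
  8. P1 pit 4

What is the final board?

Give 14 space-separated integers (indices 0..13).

Move 1: P2 pit0 -> P1=[4,5,2,4,3,2](0) P2=[0,5,5,2,3,5](0)
Move 2: P1 pit2 -> P1=[4,5,0,5,4,2](0) P2=[0,5,5,2,3,5](0)
Move 3: P1 pit3 -> P1=[4,5,0,0,5,3](1) P2=[1,6,5,2,3,5](0)
Move 4: P1 pit1 -> P1=[4,0,1,1,6,4](2) P2=[1,6,5,2,3,5](0)
Move 5: P2 pit2 -> P1=[5,0,1,1,6,4](2) P2=[1,6,0,3,4,6](1)
Move 6: P2 pit1 -> P1=[6,0,1,1,6,4](2) P2=[1,0,1,4,5,7](2)
Move 7: P1 pit3 -> P1=[6,0,1,0,7,4](2) P2=[1,0,1,4,5,7](2)
Move 8: P1 pit4 -> P1=[6,0,1,0,0,5](3) P2=[2,1,2,5,6,7](2)

Answer: 6 0 1 0 0 5 3 2 1 2 5 6 7 2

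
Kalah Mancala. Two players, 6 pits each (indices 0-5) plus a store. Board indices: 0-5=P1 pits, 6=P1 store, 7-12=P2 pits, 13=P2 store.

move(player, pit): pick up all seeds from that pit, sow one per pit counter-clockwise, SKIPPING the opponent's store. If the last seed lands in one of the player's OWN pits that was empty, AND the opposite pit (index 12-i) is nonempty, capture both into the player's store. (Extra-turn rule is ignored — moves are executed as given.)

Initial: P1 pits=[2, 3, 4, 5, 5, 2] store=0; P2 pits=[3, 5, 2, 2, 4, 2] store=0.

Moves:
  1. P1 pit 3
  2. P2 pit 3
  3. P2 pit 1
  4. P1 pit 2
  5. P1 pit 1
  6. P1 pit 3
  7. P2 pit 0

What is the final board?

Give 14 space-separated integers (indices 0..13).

Move 1: P1 pit3 -> P1=[2,3,4,0,6,3](1) P2=[4,6,2,2,4,2](0)
Move 2: P2 pit3 -> P1=[2,3,4,0,6,3](1) P2=[4,6,2,0,5,3](0)
Move 3: P2 pit1 -> P1=[3,3,4,0,6,3](1) P2=[4,0,3,1,6,4](1)
Move 4: P1 pit2 -> P1=[3,3,0,1,7,4](2) P2=[4,0,3,1,6,4](1)
Move 5: P1 pit1 -> P1=[3,0,1,2,8,4](2) P2=[4,0,3,1,6,4](1)
Move 6: P1 pit3 -> P1=[3,0,1,0,9,5](2) P2=[4,0,3,1,6,4](1)
Move 7: P2 pit0 -> P1=[3,0,1,0,9,5](2) P2=[0,1,4,2,7,4](1)

Answer: 3 0 1 0 9 5 2 0 1 4 2 7 4 1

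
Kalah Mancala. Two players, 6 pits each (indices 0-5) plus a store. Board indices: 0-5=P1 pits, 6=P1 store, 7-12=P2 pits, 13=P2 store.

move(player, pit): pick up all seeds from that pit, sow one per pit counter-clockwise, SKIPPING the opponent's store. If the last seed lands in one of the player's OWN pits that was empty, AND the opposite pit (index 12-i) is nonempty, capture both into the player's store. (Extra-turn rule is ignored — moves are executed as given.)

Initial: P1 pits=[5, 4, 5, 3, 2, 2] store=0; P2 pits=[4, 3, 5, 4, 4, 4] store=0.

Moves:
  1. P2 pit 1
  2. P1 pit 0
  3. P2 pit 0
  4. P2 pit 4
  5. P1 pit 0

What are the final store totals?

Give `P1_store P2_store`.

Answer: 0 1

Derivation:
Move 1: P2 pit1 -> P1=[5,4,5,3,2,2](0) P2=[4,0,6,5,5,4](0)
Move 2: P1 pit0 -> P1=[0,5,6,4,3,3](0) P2=[4,0,6,5,5,4](0)
Move 3: P2 pit0 -> P1=[0,5,6,4,3,3](0) P2=[0,1,7,6,6,4](0)
Move 4: P2 pit4 -> P1=[1,6,7,5,3,3](0) P2=[0,1,7,6,0,5](1)
Move 5: P1 pit0 -> P1=[0,7,7,5,3,3](0) P2=[0,1,7,6,0,5](1)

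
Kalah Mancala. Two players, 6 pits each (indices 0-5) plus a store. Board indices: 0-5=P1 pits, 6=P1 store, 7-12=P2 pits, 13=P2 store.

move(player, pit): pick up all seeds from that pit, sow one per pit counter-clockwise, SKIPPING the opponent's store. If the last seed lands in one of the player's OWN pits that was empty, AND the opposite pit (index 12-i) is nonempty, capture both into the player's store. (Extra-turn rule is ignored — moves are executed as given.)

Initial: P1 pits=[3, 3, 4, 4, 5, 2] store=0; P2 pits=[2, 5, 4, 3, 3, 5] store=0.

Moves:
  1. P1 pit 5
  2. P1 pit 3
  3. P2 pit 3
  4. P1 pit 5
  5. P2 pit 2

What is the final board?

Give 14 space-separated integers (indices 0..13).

Move 1: P1 pit5 -> P1=[3,3,4,4,5,0](1) P2=[3,5,4,3,3,5](0)
Move 2: P1 pit3 -> P1=[3,3,4,0,6,1](2) P2=[4,5,4,3,3,5](0)
Move 3: P2 pit3 -> P1=[3,3,4,0,6,1](2) P2=[4,5,4,0,4,6](1)
Move 4: P1 pit5 -> P1=[3,3,4,0,6,0](3) P2=[4,5,4,0,4,6](1)
Move 5: P2 pit2 -> P1=[3,3,4,0,6,0](3) P2=[4,5,0,1,5,7](2)

Answer: 3 3 4 0 6 0 3 4 5 0 1 5 7 2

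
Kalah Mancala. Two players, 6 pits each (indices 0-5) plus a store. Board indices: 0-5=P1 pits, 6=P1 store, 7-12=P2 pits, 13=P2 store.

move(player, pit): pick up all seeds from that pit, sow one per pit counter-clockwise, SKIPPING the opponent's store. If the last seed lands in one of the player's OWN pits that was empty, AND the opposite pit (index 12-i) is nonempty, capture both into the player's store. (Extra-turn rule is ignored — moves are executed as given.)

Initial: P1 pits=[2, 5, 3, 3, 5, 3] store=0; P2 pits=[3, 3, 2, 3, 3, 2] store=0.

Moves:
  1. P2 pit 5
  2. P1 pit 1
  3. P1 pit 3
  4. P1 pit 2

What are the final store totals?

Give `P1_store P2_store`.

Move 1: P2 pit5 -> P1=[3,5,3,3,5,3](0) P2=[3,3,2,3,3,0](1)
Move 2: P1 pit1 -> P1=[3,0,4,4,6,4](1) P2=[3,3,2,3,3,0](1)
Move 3: P1 pit3 -> P1=[3,0,4,0,7,5](2) P2=[4,3,2,3,3,0](1)
Move 4: P1 pit2 -> P1=[3,0,0,1,8,6](3) P2=[4,3,2,3,3,0](1)

Answer: 3 1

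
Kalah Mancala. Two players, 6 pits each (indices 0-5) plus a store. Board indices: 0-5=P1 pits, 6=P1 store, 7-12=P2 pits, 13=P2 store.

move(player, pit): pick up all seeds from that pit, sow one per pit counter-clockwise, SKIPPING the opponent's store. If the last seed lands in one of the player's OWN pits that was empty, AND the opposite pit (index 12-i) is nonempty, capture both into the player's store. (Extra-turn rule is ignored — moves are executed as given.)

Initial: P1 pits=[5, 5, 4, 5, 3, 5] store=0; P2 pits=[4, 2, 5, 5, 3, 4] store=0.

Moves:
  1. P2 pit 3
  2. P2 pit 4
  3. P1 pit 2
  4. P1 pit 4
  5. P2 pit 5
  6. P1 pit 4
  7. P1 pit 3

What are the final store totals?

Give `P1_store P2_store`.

Move 1: P2 pit3 -> P1=[6,6,4,5,3,5](0) P2=[4,2,5,0,4,5](1)
Move 2: P2 pit4 -> P1=[7,7,4,5,3,5](0) P2=[4,2,5,0,0,6](2)
Move 3: P1 pit2 -> P1=[7,7,0,6,4,6](1) P2=[4,2,5,0,0,6](2)
Move 4: P1 pit4 -> P1=[7,7,0,6,0,7](2) P2=[5,3,5,0,0,6](2)
Move 5: P2 pit5 -> P1=[8,8,1,7,1,7](2) P2=[5,3,5,0,0,0](3)
Move 6: P1 pit4 -> P1=[8,8,1,7,0,8](2) P2=[5,3,5,0,0,0](3)
Move 7: P1 pit3 -> P1=[8,8,1,0,1,9](3) P2=[6,4,6,1,0,0](3)

Answer: 3 3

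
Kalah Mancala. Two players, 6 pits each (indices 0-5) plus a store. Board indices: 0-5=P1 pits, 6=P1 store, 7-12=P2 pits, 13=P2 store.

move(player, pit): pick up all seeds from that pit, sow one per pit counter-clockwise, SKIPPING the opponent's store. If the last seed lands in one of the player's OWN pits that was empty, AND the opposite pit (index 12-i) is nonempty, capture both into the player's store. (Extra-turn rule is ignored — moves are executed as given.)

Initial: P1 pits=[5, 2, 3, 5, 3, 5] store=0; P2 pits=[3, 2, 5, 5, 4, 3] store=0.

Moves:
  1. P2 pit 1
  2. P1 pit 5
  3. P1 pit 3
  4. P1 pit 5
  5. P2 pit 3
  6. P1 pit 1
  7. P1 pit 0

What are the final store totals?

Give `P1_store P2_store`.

Move 1: P2 pit1 -> P1=[5,2,3,5,3,5](0) P2=[3,0,6,6,4,3](0)
Move 2: P1 pit5 -> P1=[5,2,3,5,3,0](1) P2=[4,1,7,7,4,3](0)
Move 3: P1 pit3 -> P1=[5,2,3,0,4,1](2) P2=[5,2,7,7,4,3](0)
Move 4: P1 pit5 -> P1=[5,2,3,0,4,0](3) P2=[5,2,7,7,4,3](0)
Move 5: P2 pit3 -> P1=[6,3,4,1,4,0](3) P2=[5,2,7,0,5,4](1)
Move 6: P1 pit1 -> P1=[6,0,5,2,5,0](3) P2=[5,2,7,0,5,4](1)
Move 7: P1 pit0 -> P1=[0,1,6,3,6,1](4) P2=[5,2,7,0,5,4](1)

Answer: 4 1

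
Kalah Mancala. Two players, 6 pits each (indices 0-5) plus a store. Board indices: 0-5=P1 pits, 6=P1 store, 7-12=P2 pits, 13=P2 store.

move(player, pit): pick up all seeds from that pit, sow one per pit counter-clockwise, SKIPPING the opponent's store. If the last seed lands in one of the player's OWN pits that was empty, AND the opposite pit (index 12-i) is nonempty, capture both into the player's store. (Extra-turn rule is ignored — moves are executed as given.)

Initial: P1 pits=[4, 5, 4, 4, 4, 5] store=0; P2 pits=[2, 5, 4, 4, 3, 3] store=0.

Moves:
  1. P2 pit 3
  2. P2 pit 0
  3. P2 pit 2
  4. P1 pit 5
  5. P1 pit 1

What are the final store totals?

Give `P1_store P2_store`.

Move 1: P2 pit3 -> P1=[5,5,4,4,4,5](0) P2=[2,5,4,0,4,4](1)
Move 2: P2 pit0 -> P1=[5,5,4,4,4,5](0) P2=[0,6,5,0,4,4](1)
Move 3: P2 pit2 -> P1=[6,5,4,4,4,5](0) P2=[0,6,0,1,5,5](2)
Move 4: P1 pit5 -> P1=[6,5,4,4,4,0](1) P2=[1,7,1,2,5,5](2)
Move 5: P1 pit1 -> P1=[6,0,5,5,5,1](2) P2=[1,7,1,2,5,5](2)

Answer: 2 2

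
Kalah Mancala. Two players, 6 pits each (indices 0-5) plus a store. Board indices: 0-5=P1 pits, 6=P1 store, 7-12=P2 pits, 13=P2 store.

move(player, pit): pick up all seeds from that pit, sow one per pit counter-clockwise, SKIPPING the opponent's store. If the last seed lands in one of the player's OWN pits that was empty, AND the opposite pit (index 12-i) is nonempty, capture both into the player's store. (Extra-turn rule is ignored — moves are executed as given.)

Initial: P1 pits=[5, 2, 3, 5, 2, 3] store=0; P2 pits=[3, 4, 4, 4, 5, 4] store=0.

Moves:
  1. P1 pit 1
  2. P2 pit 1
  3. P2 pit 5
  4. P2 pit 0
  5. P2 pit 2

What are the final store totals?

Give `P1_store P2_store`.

Move 1: P1 pit1 -> P1=[5,0,4,6,2,3](0) P2=[3,4,4,4,5,4](0)
Move 2: P2 pit1 -> P1=[5,0,4,6,2,3](0) P2=[3,0,5,5,6,5](0)
Move 3: P2 pit5 -> P1=[6,1,5,7,2,3](0) P2=[3,0,5,5,6,0](1)
Move 4: P2 pit0 -> P1=[6,1,5,7,2,3](0) P2=[0,1,6,6,6,0](1)
Move 5: P2 pit2 -> P1=[7,2,5,7,2,3](0) P2=[0,1,0,7,7,1](2)

Answer: 0 2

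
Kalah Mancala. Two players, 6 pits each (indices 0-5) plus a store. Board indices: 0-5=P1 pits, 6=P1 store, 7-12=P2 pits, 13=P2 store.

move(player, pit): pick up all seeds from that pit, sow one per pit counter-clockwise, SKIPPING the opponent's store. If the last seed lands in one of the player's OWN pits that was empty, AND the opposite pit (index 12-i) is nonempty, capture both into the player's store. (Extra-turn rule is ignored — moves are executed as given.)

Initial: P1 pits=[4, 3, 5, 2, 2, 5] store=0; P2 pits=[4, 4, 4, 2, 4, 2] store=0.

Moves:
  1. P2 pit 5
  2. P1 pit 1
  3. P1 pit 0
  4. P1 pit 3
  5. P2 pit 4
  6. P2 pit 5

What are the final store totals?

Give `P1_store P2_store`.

Move 1: P2 pit5 -> P1=[5,3,5,2,2,5](0) P2=[4,4,4,2,4,0](1)
Move 2: P1 pit1 -> P1=[5,0,6,3,3,5](0) P2=[4,4,4,2,4,0](1)
Move 3: P1 pit0 -> P1=[0,1,7,4,4,6](0) P2=[4,4,4,2,4,0](1)
Move 4: P1 pit3 -> P1=[0,1,7,0,5,7](1) P2=[5,4,4,2,4,0](1)
Move 5: P2 pit4 -> P1=[1,2,7,0,5,7](1) P2=[5,4,4,2,0,1](2)
Move 6: P2 pit5 -> P1=[1,2,7,0,5,7](1) P2=[5,4,4,2,0,0](3)

Answer: 1 3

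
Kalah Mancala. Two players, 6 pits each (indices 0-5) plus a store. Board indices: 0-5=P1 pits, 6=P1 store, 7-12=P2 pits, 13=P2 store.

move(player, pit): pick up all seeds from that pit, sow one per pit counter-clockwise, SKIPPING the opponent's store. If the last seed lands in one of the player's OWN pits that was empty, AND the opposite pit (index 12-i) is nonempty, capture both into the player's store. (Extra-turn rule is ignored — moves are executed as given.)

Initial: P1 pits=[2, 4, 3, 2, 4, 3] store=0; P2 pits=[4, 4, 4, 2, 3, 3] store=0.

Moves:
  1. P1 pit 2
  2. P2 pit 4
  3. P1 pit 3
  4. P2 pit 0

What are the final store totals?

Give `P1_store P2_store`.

Move 1: P1 pit2 -> P1=[2,4,0,3,5,4](0) P2=[4,4,4,2,3,3](0)
Move 2: P2 pit4 -> P1=[3,4,0,3,5,4](0) P2=[4,4,4,2,0,4](1)
Move 3: P1 pit3 -> P1=[3,4,0,0,6,5](1) P2=[4,4,4,2,0,4](1)
Move 4: P2 pit0 -> P1=[3,0,0,0,6,5](1) P2=[0,5,5,3,0,4](6)

Answer: 1 6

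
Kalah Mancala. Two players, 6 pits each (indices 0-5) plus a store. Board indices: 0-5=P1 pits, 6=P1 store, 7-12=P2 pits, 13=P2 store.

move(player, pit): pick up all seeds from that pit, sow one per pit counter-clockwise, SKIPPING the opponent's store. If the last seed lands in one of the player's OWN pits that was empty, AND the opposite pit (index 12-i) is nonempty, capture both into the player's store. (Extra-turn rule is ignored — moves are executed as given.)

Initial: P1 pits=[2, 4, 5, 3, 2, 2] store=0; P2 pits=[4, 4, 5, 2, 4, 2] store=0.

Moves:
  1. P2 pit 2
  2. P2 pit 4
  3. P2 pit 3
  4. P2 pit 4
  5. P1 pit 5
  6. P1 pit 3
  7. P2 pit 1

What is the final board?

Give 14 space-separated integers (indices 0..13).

Move 1: P2 pit2 -> P1=[3,4,5,3,2,2](0) P2=[4,4,0,3,5,3](1)
Move 2: P2 pit4 -> P1=[4,5,6,3,2,2](0) P2=[4,4,0,3,0,4](2)
Move 3: P2 pit3 -> P1=[4,5,6,3,2,2](0) P2=[4,4,0,0,1,5](3)
Move 4: P2 pit4 -> P1=[4,5,6,3,2,2](0) P2=[4,4,0,0,0,6](3)
Move 5: P1 pit5 -> P1=[4,5,6,3,2,0](1) P2=[5,4,0,0,0,6](3)
Move 6: P1 pit3 -> P1=[4,5,6,0,3,1](2) P2=[5,4,0,0,0,6](3)
Move 7: P2 pit1 -> P1=[4,5,6,0,3,1](2) P2=[5,0,1,1,1,7](3)

Answer: 4 5 6 0 3 1 2 5 0 1 1 1 7 3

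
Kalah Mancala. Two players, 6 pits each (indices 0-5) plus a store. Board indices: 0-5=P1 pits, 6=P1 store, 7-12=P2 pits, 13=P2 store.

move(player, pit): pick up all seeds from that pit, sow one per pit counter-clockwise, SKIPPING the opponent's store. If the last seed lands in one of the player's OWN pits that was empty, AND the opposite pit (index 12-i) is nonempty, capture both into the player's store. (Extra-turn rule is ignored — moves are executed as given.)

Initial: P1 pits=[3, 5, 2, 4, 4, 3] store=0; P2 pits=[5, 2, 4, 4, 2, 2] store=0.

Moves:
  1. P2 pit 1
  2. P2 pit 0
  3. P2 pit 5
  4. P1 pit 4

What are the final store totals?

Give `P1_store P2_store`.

Answer: 1 1

Derivation:
Move 1: P2 pit1 -> P1=[3,5,2,4,4,3](0) P2=[5,0,5,5,2,2](0)
Move 2: P2 pit0 -> P1=[3,5,2,4,4,3](0) P2=[0,1,6,6,3,3](0)
Move 3: P2 pit5 -> P1=[4,6,2,4,4,3](0) P2=[0,1,6,6,3,0](1)
Move 4: P1 pit4 -> P1=[4,6,2,4,0,4](1) P2=[1,2,6,6,3,0](1)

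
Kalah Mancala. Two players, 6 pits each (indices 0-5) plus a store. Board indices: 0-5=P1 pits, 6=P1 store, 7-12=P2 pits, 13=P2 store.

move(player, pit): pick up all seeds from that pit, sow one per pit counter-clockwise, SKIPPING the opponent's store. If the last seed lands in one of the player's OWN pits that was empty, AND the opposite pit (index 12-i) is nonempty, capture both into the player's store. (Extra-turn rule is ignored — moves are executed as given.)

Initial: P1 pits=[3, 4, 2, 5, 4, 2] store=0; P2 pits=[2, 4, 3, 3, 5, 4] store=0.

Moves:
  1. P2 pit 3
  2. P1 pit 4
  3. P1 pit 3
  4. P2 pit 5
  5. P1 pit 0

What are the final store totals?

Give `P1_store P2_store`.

Answer: 2 2

Derivation:
Move 1: P2 pit3 -> P1=[3,4,2,5,4,2](0) P2=[2,4,3,0,6,5](1)
Move 2: P1 pit4 -> P1=[3,4,2,5,0,3](1) P2=[3,5,3,0,6,5](1)
Move 3: P1 pit3 -> P1=[3,4,2,0,1,4](2) P2=[4,6,3,0,6,5](1)
Move 4: P2 pit5 -> P1=[4,5,3,1,1,4](2) P2=[4,6,3,0,6,0](2)
Move 5: P1 pit0 -> P1=[0,6,4,2,2,4](2) P2=[4,6,3,0,6,0](2)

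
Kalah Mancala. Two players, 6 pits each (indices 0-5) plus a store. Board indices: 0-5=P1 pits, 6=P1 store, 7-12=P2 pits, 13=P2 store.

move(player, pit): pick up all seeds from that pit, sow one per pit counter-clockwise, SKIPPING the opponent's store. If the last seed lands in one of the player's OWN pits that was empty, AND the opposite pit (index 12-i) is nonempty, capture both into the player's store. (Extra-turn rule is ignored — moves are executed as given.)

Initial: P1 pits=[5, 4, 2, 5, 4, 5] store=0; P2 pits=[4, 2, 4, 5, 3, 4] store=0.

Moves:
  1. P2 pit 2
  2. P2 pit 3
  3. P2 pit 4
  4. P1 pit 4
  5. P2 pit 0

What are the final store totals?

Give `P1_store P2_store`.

Answer: 1 3

Derivation:
Move 1: P2 pit2 -> P1=[5,4,2,5,4,5](0) P2=[4,2,0,6,4,5](1)
Move 2: P2 pit3 -> P1=[6,5,3,5,4,5](0) P2=[4,2,0,0,5,6](2)
Move 3: P2 pit4 -> P1=[7,6,4,5,4,5](0) P2=[4,2,0,0,0,7](3)
Move 4: P1 pit4 -> P1=[7,6,4,5,0,6](1) P2=[5,3,0,0,0,7](3)
Move 5: P2 pit0 -> P1=[7,6,4,5,0,6](1) P2=[0,4,1,1,1,8](3)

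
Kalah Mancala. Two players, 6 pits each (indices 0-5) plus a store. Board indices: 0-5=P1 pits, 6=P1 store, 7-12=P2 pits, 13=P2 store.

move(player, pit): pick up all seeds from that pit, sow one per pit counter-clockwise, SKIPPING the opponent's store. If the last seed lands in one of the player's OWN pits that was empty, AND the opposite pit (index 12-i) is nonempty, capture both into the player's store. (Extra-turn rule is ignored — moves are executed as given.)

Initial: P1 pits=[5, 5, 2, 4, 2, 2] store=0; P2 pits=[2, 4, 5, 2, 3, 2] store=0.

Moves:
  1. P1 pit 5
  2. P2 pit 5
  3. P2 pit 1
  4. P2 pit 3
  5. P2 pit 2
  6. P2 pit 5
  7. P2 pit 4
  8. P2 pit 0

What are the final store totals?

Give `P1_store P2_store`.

Answer: 1 12

Derivation:
Move 1: P1 pit5 -> P1=[5,5,2,4,2,0](1) P2=[3,4,5,2,3,2](0)
Move 2: P2 pit5 -> P1=[6,5,2,4,2,0](1) P2=[3,4,5,2,3,0](1)
Move 3: P2 pit1 -> P1=[0,5,2,4,2,0](1) P2=[3,0,6,3,4,0](8)
Move 4: P2 pit3 -> P1=[0,5,2,4,2,0](1) P2=[3,0,6,0,5,1](9)
Move 5: P2 pit2 -> P1=[1,6,2,4,2,0](1) P2=[3,0,0,1,6,2](10)
Move 6: P2 pit5 -> P1=[2,6,2,4,2,0](1) P2=[3,0,0,1,6,0](11)
Move 7: P2 pit4 -> P1=[3,7,3,5,2,0](1) P2=[3,0,0,1,0,1](12)
Move 8: P2 pit0 -> P1=[3,7,3,5,2,0](1) P2=[0,1,1,2,0,1](12)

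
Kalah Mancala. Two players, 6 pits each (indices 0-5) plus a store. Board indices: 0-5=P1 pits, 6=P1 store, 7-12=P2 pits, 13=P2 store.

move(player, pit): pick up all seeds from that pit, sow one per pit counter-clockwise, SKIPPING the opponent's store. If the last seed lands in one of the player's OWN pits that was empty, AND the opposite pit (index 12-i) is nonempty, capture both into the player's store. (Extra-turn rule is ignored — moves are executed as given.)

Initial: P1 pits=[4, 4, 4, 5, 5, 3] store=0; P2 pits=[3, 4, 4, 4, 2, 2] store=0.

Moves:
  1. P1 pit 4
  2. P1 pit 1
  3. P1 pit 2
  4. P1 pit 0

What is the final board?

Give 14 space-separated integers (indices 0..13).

Answer: 0 1 1 8 3 6 2 5 5 5 4 2 2 0

Derivation:
Move 1: P1 pit4 -> P1=[4,4,4,5,0,4](1) P2=[4,5,5,4,2,2](0)
Move 2: P1 pit1 -> P1=[4,0,5,6,1,5](1) P2=[4,5,5,4,2,2](0)
Move 3: P1 pit2 -> P1=[4,0,0,7,2,6](2) P2=[5,5,5,4,2,2](0)
Move 4: P1 pit0 -> P1=[0,1,1,8,3,6](2) P2=[5,5,5,4,2,2](0)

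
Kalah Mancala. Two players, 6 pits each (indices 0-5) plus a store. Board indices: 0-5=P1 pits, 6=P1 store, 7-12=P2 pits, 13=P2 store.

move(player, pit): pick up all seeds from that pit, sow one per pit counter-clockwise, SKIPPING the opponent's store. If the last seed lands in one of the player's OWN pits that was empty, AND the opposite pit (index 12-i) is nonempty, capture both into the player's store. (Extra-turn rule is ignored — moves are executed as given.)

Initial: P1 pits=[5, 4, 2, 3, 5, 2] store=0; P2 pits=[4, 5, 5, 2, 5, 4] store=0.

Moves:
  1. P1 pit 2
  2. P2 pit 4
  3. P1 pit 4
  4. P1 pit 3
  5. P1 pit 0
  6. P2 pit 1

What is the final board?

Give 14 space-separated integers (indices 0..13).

Move 1: P1 pit2 -> P1=[5,4,0,4,6,2](0) P2=[4,5,5,2,5,4](0)
Move 2: P2 pit4 -> P1=[6,5,1,4,6,2](0) P2=[4,5,5,2,0,5](1)
Move 3: P1 pit4 -> P1=[6,5,1,4,0,3](1) P2=[5,6,6,3,0,5](1)
Move 4: P1 pit3 -> P1=[6,5,1,0,1,4](2) P2=[6,6,6,3,0,5](1)
Move 5: P1 pit0 -> P1=[0,6,2,1,2,5](3) P2=[6,6,6,3,0,5](1)
Move 6: P2 pit1 -> P1=[1,6,2,1,2,5](3) P2=[6,0,7,4,1,6](2)

Answer: 1 6 2 1 2 5 3 6 0 7 4 1 6 2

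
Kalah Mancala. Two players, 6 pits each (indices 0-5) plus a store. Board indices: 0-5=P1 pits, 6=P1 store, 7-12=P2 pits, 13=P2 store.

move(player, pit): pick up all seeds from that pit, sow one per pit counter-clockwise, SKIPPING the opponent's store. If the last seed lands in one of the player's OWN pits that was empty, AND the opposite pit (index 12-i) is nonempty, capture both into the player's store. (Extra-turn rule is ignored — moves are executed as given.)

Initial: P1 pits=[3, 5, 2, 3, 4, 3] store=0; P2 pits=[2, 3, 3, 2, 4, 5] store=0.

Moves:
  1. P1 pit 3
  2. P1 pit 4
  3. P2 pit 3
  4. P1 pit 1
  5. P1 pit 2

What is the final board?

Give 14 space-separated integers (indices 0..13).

Answer: 3 0 0 2 2 7 3 3 4 4 0 5 6 0

Derivation:
Move 1: P1 pit3 -> P1=[3,5,2,0,5,4](1) P2=[2,3,3,2,4,5](0)
Move 2: P1 pit4 -> P1=[3,5,2,0,0,5](2) P2=[3,4,4,2,4,5](0)
Move 3: P2 pit3 -> P1=[3,5,2,0,0,5](2) P2=[3,4,4,0,5,6](0)
Move 4: P1 pit1 -> P1=[3,0,3,1,1,6](3) P2=[3,4,4,0,5,6](0)
Move 5: P1 pit2 -> P1=[3,0,0,2,2,7](3) P2=[3,4,4,0,5,6](0)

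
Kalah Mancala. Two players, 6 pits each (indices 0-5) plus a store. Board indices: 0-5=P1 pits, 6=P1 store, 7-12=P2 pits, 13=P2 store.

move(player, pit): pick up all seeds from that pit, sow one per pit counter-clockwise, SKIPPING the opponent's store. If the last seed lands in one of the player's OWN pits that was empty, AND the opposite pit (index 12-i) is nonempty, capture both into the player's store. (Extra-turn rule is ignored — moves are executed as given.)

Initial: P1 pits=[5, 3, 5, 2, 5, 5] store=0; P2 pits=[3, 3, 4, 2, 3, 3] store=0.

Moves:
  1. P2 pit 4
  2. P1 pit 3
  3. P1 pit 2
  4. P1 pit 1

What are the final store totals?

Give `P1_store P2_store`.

Answer: 1 1

Derivation:
Move 1: P2 pit4 -> P1=[6,3,5,2,5,5](0) P2=[3,3,4,2,0,4](1)
Move 2: P1 pit3 -> P1=[6,3,5,0,6,6](0) P2=[3,3,4,2,0,4](1)
Move 3: P1 pit2 -> P1=[6,3,0,1,7,7](1) P2=[4,3,4,2,0,4](1)
Move 4: P1 pit1 -> P1=[6,0,1,2,8,7](1) P2=[4,3,4,2,0,4](1)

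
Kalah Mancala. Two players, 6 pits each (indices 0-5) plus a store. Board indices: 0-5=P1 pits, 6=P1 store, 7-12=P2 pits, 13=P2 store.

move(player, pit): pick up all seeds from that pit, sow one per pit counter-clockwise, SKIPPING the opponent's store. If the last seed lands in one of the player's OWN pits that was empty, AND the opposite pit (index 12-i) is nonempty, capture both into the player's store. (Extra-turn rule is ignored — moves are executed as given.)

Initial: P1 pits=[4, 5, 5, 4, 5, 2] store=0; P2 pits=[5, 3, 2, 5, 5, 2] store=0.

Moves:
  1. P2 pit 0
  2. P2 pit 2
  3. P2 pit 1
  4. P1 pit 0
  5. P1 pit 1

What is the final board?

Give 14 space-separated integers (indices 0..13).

Move 1: P2 pit0 -> P1=[4,5,5,4,5,2](0) P2=[0,4,3,6,6,3](0)
Move 2: P2 pit2 -> P1=[4,5,5,4,5,2](0) P2=[0,4,0,7,7,4](0)
Move 3: P2 pit1 -> P1=[4,5,5,4,5,2](0) P2=[0,0,1,8,8,5](0)
Move 4: P1 pit0 -> P1=[0,6,6,5,6,2](0) P2=[0,0,1,8,8,5](0)
Move 5: P1 pit1 -> P1=[0,0,7,6,7,3](1) P2=[1,0,1,8,8,5](0)

Answer: 0 0 7 6 7 3 1 1 0 1 8 8 5 0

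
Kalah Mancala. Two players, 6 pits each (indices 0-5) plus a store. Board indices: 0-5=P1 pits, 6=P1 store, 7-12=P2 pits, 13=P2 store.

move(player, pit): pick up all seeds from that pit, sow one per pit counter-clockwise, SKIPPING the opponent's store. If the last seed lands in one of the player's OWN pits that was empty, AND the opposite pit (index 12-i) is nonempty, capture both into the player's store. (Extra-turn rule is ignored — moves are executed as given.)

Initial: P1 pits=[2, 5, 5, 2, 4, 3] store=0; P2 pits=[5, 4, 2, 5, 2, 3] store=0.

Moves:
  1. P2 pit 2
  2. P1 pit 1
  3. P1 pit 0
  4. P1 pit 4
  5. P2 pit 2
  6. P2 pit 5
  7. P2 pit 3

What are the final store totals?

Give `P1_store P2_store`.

Move 1: P2 pit2 -> P1=[2,5,5,2,4,3](0) P2=[5,4,0,6,3,3](0)
Move 2: P1 pit1 -> P1=[2,0,6,3,5,4](1) P2=[5,4,0,6,3,3](0)
Move 3: P1 pit0 -> P1=[0,1,7,3,5,4](1) P2=[5,4,0,6,3,3](0)
Move 4: P1 pit4 -> P1=[0,1,7,3,0,5](2) P2=[6,5,1,6,3,3](0)
Move 5: P2 pit2 -> P1=[0,1,7,3,0,5](2) P2=[6,5,0,7,3,3](0)
Move 6: P2 pit5 -> P1=[1,2,7,3,0,5](2) P2=[6,5,0,7,3,0](1)
Move 7: P2 pit3 -> P1=[2,3,8,4,0,5](2) P2=[6,5,0,0,4,1](2)

Answer: 2 2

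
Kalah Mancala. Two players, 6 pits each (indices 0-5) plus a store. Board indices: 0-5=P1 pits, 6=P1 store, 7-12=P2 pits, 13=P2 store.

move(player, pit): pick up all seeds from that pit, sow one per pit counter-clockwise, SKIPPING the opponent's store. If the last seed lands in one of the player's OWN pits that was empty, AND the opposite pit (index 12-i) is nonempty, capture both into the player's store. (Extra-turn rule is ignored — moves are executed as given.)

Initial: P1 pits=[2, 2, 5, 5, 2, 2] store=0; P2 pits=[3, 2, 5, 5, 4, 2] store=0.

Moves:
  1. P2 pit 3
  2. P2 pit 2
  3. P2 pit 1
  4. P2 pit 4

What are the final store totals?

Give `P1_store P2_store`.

Move 1: P2 pit3 -> P1=[3,3,5,5,2,2](0) P2=[3,2,5,0,5,3](1)
Move 2: P2 pit2 -> P1=[4,3,5,5,2,2](0) P2=[3,2,0,1,6,4](2)
Move 3: P2 pit1 -> P1=[4,3,5,5,2,2](0) P2=[3,0,1,2,6,4](2)
Move 4: P2 pit4 -> P1=[5,4,6,6,2,2](0) P2=[3,0,1,2,0,5](3)

Answer: 0 3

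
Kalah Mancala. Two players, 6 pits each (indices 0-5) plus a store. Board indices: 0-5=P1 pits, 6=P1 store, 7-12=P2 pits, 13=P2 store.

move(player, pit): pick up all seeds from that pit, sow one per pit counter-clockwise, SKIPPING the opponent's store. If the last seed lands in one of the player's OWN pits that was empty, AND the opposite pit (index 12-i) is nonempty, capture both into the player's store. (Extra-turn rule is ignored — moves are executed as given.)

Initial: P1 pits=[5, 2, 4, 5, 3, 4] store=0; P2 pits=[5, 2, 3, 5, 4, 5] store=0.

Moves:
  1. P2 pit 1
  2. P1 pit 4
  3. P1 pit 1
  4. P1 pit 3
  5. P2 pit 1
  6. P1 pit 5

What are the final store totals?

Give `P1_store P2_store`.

Move 1: P2 pit1 -> P1=[5,2,4,5,3,4](0) P2=[5,0,4,6,4,5](0)
Move 2: P1 pit4 -> P1=[5,2,4,5,0,5](1) P2=[6,0,4,6,4,5](0)
Move 3: P1 pit1 -> P1=[5,0,5,6,0,5](1) P2=[6,0,4,6,4,5](0)
Move 4: P1 pit3 -> P1=[5,0,5,0,1,6](2) P2=[7,1,5,6,4,5](0)
Move 5: P2 pit1 -> P1=[5,0,5,0,1,6](2) P2=[7,0,6,6,4,5](0)
Move 6: P1 pit5 -> P1=[5,0,5,0,1,0](3) P2=[8,1,7,7,5,5](0)

Answer: 3 0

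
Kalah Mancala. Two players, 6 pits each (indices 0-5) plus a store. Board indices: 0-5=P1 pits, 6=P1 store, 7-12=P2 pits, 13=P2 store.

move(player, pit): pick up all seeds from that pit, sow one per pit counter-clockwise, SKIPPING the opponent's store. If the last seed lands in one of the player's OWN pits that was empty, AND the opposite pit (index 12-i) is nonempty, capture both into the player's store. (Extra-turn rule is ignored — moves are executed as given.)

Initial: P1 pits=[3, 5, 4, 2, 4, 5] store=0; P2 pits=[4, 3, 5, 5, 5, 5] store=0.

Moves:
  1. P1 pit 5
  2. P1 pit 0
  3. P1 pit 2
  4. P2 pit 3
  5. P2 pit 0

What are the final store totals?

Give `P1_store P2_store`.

Move 1: P1 pit5 -> P1=[3,5,4,2,4,0](1) P2=[5,4,6,6,5,5](0)
Move 2: P1 pit0 -> P1=[0,6,5,3,4,0](1) P2=[5,4,6,6,5,5](0)
Move 3: P1 pit2 -> P1=[0,6,0,4,5,1](2) P2=[6,4,6,6,5,5](0)
Move 4: P2 pit3 -> P1=[1,7,1,4,5,1](2) P2=[6,4,6,0,6,6](1)
Move 5: P2 pit0 -> P1=[1,7,1,4,5,1](2) P2=[0,5,7,1,7,7](2)

Answer: 2 2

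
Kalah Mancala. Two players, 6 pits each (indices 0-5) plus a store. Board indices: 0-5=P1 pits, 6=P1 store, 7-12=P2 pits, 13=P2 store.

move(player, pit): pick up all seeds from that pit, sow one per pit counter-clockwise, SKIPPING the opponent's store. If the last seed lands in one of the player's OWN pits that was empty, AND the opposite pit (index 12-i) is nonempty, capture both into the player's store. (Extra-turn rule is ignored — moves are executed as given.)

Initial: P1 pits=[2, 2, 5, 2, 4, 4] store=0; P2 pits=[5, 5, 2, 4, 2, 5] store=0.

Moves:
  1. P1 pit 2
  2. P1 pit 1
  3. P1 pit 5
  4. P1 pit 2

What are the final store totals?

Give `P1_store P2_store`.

Move 1: P1 pit2 -> P1=[2,2,0,3,5,5](1) P2=[6,5,2,4,2,5](0)
Move 2: P1 pit1 -> P1=[2,0,1,4,5,5](1) P2=[6,5,2,4,2,5](0)
Move 3: P1 pit5 -> P1=[2,0,1,4,5,0](2) P2=[7,6,3,5,2,5](0)
Move 4: P1 pit2 -> P1=[2,0,0,5,5,0](2) P2=[7,6,3,5,2,5](0)

Answer: 2 0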